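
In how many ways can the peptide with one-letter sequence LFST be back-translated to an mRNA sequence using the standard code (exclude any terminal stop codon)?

288

Leu: 6 codons.
Phe: 2 codons.
Ser: 6 codons.
Thr: 4 codons.
6 × 2 × 6 × 4 = 288.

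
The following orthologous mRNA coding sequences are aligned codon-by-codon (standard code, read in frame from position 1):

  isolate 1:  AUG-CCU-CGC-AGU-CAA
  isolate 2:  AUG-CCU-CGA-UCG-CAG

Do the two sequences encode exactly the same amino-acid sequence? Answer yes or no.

yes

Codon 1: AUG Met / AUG Met — identical.
Codon 2: CCU Pro / CCU Pro — identical.
Codon 3: CGC Arg / CGA Arg — synonymous.
Codon 4: AGU Ser / UCG Ser — synonymous.
Codon 5: CAA Gln / CAG Gln — synonymous.
Nonsynonymous differences: 0 → same protein.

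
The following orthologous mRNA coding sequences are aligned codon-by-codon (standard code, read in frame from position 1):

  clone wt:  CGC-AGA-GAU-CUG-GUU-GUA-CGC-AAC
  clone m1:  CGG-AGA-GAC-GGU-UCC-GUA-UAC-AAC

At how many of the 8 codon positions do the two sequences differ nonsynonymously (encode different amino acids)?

Codon 1: CGC Arg / CGG Arg — synonymous.
Codon 2: AGA Arg / AGA Arg — identical.
Codon 3: GAU Asp / GAC Asp — synonymous.
Codon 4: CUG Leu / GGU Gly — nonsynonymous.
Codon 5: GUU Val / UCC Ser — nonsynonymous.
Codon 6: GUA Val / GUA Val — identical.
Codon 7: CGC Arg / UAC Tyr — nonsynonymous.
Codon 8: AAC Asn / AAC Asn — identical.
Nonsynonymous differences: 3.

3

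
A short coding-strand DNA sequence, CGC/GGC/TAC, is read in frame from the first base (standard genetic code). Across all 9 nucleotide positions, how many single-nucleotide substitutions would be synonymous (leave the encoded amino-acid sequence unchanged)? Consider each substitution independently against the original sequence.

Codon 1 (CGC, Arg): 3 synonymous substitutions.
Codon 2 (GGC, Gly): 3 synonymous substitutions.
Codon 3 (TAC, Tyr): 1 synonymous substitution.
Total: 3 + 3 + 1 = 7.

7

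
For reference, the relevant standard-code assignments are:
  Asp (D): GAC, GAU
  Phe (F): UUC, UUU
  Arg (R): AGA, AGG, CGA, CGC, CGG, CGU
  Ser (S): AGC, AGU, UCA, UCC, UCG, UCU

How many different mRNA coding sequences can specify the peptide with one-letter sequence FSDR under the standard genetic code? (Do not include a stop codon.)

Phe: 2 codons.
Ser: 6 codons.
Asp: 2 codons.
Arg: 6 codons.
2 × 6 × 2 × 6 = 144.

144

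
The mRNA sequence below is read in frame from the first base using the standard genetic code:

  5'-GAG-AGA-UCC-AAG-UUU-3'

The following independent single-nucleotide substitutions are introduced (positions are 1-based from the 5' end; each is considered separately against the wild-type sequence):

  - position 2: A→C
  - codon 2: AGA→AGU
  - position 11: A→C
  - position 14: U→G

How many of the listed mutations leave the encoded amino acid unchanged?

0

Codon 1: GAG (Glu) → GCG (Ala) — missense.
Codon 2: AGA (Arg) → AGU (Ser) — missense.
Codon 4: AAG (Lys) → ACG (Thr) — missense.
Codon 5: UUU (Phe) → UGU (Cys) — missense.
Synonymous: 0 of 4.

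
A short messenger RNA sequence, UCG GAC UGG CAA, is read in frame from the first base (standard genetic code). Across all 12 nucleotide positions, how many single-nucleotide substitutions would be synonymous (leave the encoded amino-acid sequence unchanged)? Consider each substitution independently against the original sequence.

5

Codon 1 (UCG, Ser): 3 synonymous substitutions.
Codon 2 (GAC, Asp): 1 synonymous substitution.
Codon 3 (UGG, Trp): 0 synonymous substitutions.
Codon 4 (CAA, Gln): 1 synonymous substitution.
Total: 3 + 1 + 0 + 1 = 5.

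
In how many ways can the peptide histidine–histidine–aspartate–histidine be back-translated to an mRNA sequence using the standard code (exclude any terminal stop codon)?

His: 2 codons.
His: 2 codons.
Asp: 2 codons.
His: 2 codons.
2 × 2 × 2 × 2 = 16.

16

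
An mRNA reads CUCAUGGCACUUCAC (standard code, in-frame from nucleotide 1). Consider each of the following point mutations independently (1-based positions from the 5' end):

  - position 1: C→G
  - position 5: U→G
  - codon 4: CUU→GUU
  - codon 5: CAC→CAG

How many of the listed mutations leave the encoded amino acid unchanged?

Codon 1: CUC (Leu) → GUC (Val) — missense.
Codon 2: AUG (Met) → AGG (Arg) — missense.
Codon 4: CUU (Leu) → GUU (Val) — missense.
Codon 5: CAC (His) → CAG (Gln) — missense.
Synonymous: 0 of 4.

0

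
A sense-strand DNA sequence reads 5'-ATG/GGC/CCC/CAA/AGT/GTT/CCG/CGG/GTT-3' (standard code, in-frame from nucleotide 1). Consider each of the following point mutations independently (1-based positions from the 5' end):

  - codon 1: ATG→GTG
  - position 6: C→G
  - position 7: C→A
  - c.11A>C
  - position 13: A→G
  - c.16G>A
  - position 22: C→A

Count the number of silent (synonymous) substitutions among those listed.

2

Codon 1: ATG (Met) → GTG (Val) — missense.
Codon 2: GGC (Gly) → GGG (Gly) — synonymous.
Codon 3: CCC (Pro) → ACC (Thr) — missense.
Codon 4: CAA (Gln) → CCA (Pro) — missense.
Codon 5: AGT (Ser) → GGT (Gly) — missense.
Codon 6: GTT (Val) → ATT (Ile) — missense.
Codon 8: CGG (Arg) → AGG (Arg) — synonymous.
Synonymous: 2 of 7.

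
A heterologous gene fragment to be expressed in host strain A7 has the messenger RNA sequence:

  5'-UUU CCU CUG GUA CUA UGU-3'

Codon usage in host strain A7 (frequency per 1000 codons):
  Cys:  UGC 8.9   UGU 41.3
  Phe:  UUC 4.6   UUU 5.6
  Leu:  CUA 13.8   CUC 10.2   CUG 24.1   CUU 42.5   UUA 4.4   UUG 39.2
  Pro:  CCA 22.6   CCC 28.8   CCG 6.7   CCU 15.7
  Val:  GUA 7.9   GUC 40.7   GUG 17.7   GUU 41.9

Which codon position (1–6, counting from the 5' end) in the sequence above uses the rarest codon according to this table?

1

Codon 1 UUU (Phe): 5.6 per 1000.
Codon 2 CCU (Pro): 15.7 per 1000.
Codon 3 CUG (Leu): 24.1 per 1000.
Codon 4 GUA (Val): 7.9 per 1000.
Codon 5 CUA (Leu): 13.8 per 1000.
Codon 6 UGU (Cys): 41.3 per 1000.
Lowest frequency is 5.6 at codon 1.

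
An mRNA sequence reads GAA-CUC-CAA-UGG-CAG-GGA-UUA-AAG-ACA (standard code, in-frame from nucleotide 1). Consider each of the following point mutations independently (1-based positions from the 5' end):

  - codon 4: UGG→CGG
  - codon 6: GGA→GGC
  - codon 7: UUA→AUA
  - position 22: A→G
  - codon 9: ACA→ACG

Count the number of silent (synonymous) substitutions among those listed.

2

Codon 4: UGG (Trp) → CGG (Arg) — missense.
Codon 6: GGA (Gly) → GGC (Gly) — synonymous.
Codon 7: UUA (Leu) → AUA (Ile) — missense.
Codon 8: AAG (Lys) → GAG (Glu) — missense.
Codon 9: ACA (Thr) → ACG (Thr) — synonymous.
Synonymous: 2 of 5.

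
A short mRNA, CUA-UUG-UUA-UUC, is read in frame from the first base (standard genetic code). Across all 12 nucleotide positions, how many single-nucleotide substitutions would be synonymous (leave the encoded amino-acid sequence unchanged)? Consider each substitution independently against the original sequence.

Codon 1 (CUA, Leu): 4 synonymous substitutions.
Codon 2 (UUG, Leu): 2 synonymous substitutions.
Codon 3 (UUA, Leu): 2 synonymous substitutions.
Codon 4 (UUC, Phe): 1 synonymous substitution.
Total: 4 + 2 + 2 + 1 = 9.

9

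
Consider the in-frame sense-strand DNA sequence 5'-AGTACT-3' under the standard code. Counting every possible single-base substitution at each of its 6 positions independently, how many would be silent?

Codon 1 (AGT, Ser): 1 synonymous substitution.
Codon 2 (ACT, Thr): 3 synonymous substitutions.
Total: 1 + 3 = 4.

4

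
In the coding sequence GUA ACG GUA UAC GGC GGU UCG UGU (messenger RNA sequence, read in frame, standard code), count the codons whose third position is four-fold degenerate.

6

Codon 1 GUA (Val): third position 4-fold.
Codon 2 ACG (Thr): third position 4-fold.
Codon 3 GUA (Val): third position 4-fold.
Codon 4 UAC (Tyr): third position 2-fold.
Codon 5 GGC (Gly): third position 4-fold.
Codon 6 GGU (Gly): third position 4-fold.
Codon 7 UCG (Ser): third position 4-fold.
Codon 8 UGU (Cys): third position 2-fold.
Four-fold degenerate third positions: 6.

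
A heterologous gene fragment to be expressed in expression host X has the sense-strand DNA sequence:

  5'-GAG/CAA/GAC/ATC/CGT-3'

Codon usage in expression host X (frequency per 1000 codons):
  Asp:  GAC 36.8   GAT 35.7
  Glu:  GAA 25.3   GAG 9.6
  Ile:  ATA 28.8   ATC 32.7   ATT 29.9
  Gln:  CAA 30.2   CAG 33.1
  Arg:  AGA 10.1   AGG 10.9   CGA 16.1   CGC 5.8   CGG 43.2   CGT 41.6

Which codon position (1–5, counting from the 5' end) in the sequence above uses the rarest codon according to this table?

Codon 1 GAG (Glu): 9.6 per 1000.
Codon 2 CAA (Gln): 30.2 per 1000.
Codon 3 GAC (Asp): 36.8 per 1000.
Codon 4 ATC (Ile): 32.7 per 1000.
Codon 5 CGT (Arg): 41.6 per 1000.
Lowest frequency is 9.6 at codon 1.

1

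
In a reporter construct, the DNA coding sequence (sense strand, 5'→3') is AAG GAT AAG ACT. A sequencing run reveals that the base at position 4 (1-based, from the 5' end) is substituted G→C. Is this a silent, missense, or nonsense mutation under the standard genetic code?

missense

Position 4 falls in codon 2: GAT → Asp.
After the substitution the codon is CAT → His.
Asp ≠ His, so this is a missense mutation.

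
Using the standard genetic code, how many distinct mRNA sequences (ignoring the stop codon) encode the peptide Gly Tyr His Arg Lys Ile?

Gly: 4 codons.
Tyr: 2 codons.
His: 2 codons.
Arg: 6 codons.
Lys: 2 codons.
Ile: 3 codons.
4 × 2 × 2 × 6 × 2 × 3 = 576.

576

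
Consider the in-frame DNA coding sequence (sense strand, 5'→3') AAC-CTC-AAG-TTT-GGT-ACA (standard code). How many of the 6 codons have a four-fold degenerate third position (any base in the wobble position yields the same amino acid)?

Codon 1 AAC (Asn): third position 2-fold.
Codon 2 CTC (Leu): third position 4-fold.
Codon 3 AAG (Lys): third position 2-fold.
Codon 4 TTT (Phe): third position 2-fold.
Codon 5 GGT (Gly): third position 4-fold.
Codon 6 ACA (Thr): third position 4-fold.
Four-fold degenerate third positions: 3.

3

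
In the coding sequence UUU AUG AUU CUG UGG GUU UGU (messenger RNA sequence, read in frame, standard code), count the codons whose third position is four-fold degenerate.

Codon 1 UUU (Phe): third position 2-fold.
Codon 2 AUG (Met): third position 1-fold.
Codon 3 AUU (Ile): third position 3-fold.
Codon 4 CUG (Leu): third position 4-fold.
Codon 5 UGG (Trp): third position 1-fold.
Codon 6 GUU (Val): third position 4-fold.
Codon 7 UGU (Cys): third position 2-fold.
Four-fold degenerate third positions: 2.

2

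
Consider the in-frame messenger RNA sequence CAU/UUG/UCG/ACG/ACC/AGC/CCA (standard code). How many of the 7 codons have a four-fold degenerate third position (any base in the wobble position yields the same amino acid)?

Codon 1 CAU (His): third position 2-fold.
Codon 2 UUG (Leu): third position 2-fold.
Codon 3 UCG (Ser): third position 4-fold.
Codon 4 ACG (Thr): third position 4-fold.
Codon 5 ACC (Thr): third position 4-fold.
Codon 6 AGC (Ser): third position 2-fold.
Codon 7 CCA (Pro): third position 4-fold.
Four-fold degenerate third positions: 4.

4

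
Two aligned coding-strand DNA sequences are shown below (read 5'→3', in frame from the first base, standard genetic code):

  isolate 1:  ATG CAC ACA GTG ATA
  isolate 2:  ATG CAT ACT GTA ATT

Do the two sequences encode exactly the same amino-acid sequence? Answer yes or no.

yes

Codon 1: ATG Met / ATG Met — identical.
Codon 2: CAC His / CAT His — synonymous.
Codon 3: ACA Thr / ACT Thr — synonymous.
Codon 4: GTG Val / GTA Val — synonymous.
Codon 5: ATA Ile / ATT Ile — synonymous.
Nonsynonymous differences: 0 → same protein.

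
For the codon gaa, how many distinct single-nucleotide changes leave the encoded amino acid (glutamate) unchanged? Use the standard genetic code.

1

Position 1: none → 0 synonymous.
Position 2: none → 0 synonymous.
Position 3: GAG → 1 synonymous.
Total: 0 + 0 + 1 = 1.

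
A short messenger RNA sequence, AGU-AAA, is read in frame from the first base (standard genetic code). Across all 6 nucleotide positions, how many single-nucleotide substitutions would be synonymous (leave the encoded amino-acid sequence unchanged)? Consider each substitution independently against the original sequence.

2

Codon 1 (AGU, Ser): 1 synonymous substitution.
Codon 2 (AAA, Lys): 1 synonymous substitution.
Total: 1 + 1 = 2.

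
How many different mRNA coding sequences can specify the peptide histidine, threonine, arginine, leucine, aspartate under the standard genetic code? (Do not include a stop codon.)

576

His: 2 codons.
Thr: 4 codons.
Arg: 6 codons.
Leu: 6 codons.
Asp: 2 codons.
2 × 4 × 6 × 6 × 2 = 576.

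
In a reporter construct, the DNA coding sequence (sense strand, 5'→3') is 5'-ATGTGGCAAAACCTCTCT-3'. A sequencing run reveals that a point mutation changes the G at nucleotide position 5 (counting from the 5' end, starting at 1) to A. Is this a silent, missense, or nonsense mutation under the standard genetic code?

nonsense

Position 5 falls in codon 2: TGG → Trp.
After the substitution the codon is TAG → Stop.
The new codon is a stop codon, so this is a nonsense mutation.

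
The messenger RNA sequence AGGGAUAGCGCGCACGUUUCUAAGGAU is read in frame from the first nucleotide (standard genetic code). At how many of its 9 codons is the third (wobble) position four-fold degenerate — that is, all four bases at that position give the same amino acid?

3

Codon 1 AGG (Arg): third position 2-fold.
Codon 2 GAU (Asp): third position 2-fold.
Codon 3 AGC (Ser): third position 2-fold.
Codon 4 GCG (Ala): third position 4-fold.
Codon 5 CAC (His): third position 2-fold.
Codon 6 GUU (Val): third position 4-fold.
Codon 7 UCU (Ser): third position 4-fold.
Codon 8 AAG (Lys): third position 2-fold.
Codon 9 GAU (Asp): third position 2-fold.
Four-fold degenerate third positions: 3.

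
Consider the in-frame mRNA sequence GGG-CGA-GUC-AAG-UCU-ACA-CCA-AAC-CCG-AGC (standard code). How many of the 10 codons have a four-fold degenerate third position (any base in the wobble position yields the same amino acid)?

Codon 1 GGG (Gly): third position 4-fold.
Codon 2 CGA (Arg): third position 4-fold.
Codon 3 GUC (Val): third position 4-fold.
Codon 4 AAG (Lys): third position 2-fold.
Codon 5 UCU (Ser): third position 4-fold.
Codon 6 ACA (Thr): third position 4-fold.
Codon 7 CCA (Pro): third position 4-fold.
Codon 8 AAC (Asn): third position 2-fold.
Codon 9 CCG (Pro): third position 4-fold.
Codon 10 AGC (Ser): third position 2-fold.
Four-fold degenerate third positions: 7.

7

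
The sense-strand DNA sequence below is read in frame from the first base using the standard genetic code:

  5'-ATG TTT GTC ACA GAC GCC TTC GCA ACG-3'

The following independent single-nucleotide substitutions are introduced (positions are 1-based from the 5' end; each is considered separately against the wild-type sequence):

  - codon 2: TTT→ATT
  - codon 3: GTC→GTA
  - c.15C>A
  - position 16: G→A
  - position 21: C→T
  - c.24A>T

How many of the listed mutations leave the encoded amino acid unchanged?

Codon 2: TTT (Phe) → ATT (Ile) — missense.
Codon 3: GTC (Val) → GTA (Val) — synonymous.
Codon 5: GAC (Asp) → GAA (Glu) — missense.
Codon 6: GCC (Ala) → ACC (Thr) — missense.
Codon 7: TTC (Phe) → TTT (Phe) — synonymous.
Codon 8: GCA (Ala) → GCT (Ala) — synonymous.
Synonymous: 3 of 6.

3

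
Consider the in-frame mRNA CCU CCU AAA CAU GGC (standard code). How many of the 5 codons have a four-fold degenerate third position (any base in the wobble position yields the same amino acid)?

3

Codon 1 CCU (Pro): third position 4-fold.
Codon 2 CCU (Pro): third position 4-fold.
Codon 3 AAA (Lys): third position 2-fold.
Codon 4 CAU (His): third position 2-fold.
Codon 5 GGC (Gly): third position 4-fold.
Four-fold degenerate third positions: 3.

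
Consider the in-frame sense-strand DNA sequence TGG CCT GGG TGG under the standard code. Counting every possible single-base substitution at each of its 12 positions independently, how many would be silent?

6

Codon 1 (TGG, Trp): 0 synonymous substitutions.
Codon 2 (CCT, Pro): 3 synonymous substitutions.
Codon 3 (GGG, Gly): 3 synonymous substitutions.
Codon 4 (TGG, Trp): 0 synonymous substitutions.
Total: 0 + 3 + 3 + 0 = 6.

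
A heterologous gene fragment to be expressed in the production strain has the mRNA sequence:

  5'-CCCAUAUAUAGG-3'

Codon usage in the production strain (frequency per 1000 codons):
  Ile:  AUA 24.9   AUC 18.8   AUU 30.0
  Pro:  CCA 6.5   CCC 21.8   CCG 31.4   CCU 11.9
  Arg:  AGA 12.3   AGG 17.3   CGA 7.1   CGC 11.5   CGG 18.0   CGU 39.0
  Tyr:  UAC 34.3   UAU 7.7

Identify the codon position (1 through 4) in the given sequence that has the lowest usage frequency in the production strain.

Codon 1 CCC (Pro): 21.8 per 1000.
Codon 2 AUA (Ile): 24.9 per 1000.
Codon 3 UAU (Tyr): 7.7 per 1000.
Codon 4 AGG (Arg): 17.3 per 1000.
Lowest frequency is 7.7 at codon 3.

3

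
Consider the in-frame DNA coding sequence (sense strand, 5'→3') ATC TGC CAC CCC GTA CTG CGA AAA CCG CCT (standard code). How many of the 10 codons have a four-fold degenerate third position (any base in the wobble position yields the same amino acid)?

Codon 1 ATC (Ile): third position 3-fold.
Codon 2 TGC (Cys): third position 2-fold.
Codon 3 CAC (His): third position 2-fold.
Codon 4 CCC (Pro): third position 4-fold.
Codon 5 GTA (Val): third position 4-fold.
Codon 6 CTG (Leu): third position 4-fold.
Codon 7 CGA (Arg): third position 4-fold.
Codon 8 AAA (Lys): third position 2-fold.
Codon 9 CCG (Pro): third position 4-fold.
Codon 10 CCT (Pro): third position 4-fold.
Four-fold degenerate third positions: 6.

6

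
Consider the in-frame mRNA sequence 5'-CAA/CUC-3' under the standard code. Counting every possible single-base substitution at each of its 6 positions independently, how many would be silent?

Codon 1 (CAA, Gln): 1 synonymous substitution.
Codon 2 (CUC, Leu): 3 synonymous substitutions.
Total: 1 + 3 = 4.

4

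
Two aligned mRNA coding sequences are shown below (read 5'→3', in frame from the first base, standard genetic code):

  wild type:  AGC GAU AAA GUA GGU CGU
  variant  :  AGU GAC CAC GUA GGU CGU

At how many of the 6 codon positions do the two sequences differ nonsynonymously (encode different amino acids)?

1

Codon 1: AGC Ser / AGU Ser — synonymous.
Codon 2: GAU Asp / GAC Asp — synonymous.
Codon 3: AAA Lys / CAC His — nonsynonymous.
Codon 4: GUA Val / GUA Val — identical.
Codon 5: GGU Gly / GGU Gly — identical.
Codon 6: CGU Arg / CGU Arg — identical.
Nonsynonymous differences: 1.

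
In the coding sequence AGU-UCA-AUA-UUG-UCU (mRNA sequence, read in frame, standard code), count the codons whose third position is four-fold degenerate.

2

Codon 1 AGU (Ser): third position 2-fold.
Codon 2 UCA (Ser): third position 4-fold.
Codon 3 AUA (Ile): third position 3-fold.
Codon 4 UUG (Leu): third position 2-fold.
Codon 5 UCU (Ser): third position 4-fold.
Four-fold degenerate third positions: 2.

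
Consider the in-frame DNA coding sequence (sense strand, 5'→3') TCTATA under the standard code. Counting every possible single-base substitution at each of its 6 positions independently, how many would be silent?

5

Codon 1 (TCT, Ser): 3 synonymous substitutions.
Codon 2 (ATA, Ile): 2 synonymous substitutions.
Total: 3 + 2 = 5.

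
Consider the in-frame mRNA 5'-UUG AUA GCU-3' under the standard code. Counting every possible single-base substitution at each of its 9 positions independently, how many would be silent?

7

Codon 1 (UUG, Leu): 2 synonymous substitutions.
Codon 2 (AUA, Ile): 2 synonymous substitutions.
Codon 3 (GCU, Ala): 3 synonymous substitutions.
Total: 2 + 2 + 3 = 7.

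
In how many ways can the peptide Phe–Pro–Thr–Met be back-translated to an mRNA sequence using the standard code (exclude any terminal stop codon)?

32

Phe: 2 codons.
Pro: 4 codons.
Thr: 4 codons.
Met: 1 codon.
2 × 4 × 4 × 1 = 32.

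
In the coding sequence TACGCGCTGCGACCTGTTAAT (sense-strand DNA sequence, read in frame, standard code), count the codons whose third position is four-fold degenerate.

Codon 1 TAC (Tyr): third position 2-fold.
Codon 2 GCG (Ala): third position 4-fold.
Codon 3 CTG (Leu): third position 4-fold.
Codon 4 CGA (Arg): third position 4-fold.
Codon 5 CCT (Pro): third position 4-fold.
Codon 6 GTT (Val): third position 4-fold.
Codon 7 AAT (Asn): third position 2-fold.
Four-fold degenerate third positions: 5.

5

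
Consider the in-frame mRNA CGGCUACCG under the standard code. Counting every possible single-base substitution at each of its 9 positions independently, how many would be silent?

Codon 1 (CGG, Arg): 4 synonymous substitutions.
Codon 2 (CUA, Leu): 4 synonymous substitutions.
Codon 3 (CCG, Pro): 3 synonymous substitutions.
Total: 4 + 4 + 3 = 11.

11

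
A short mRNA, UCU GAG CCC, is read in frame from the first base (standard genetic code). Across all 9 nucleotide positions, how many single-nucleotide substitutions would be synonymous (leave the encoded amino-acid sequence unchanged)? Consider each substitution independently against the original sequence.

Codon 1 (UCU, Ser): 3 synonymous substitutions.
Codon 2 (GAG, Glu): 1 synonymous substitution.
Codon 3 (CCC, Pro): 3 synonymous substitutions.
Total: 3 + 1 + 3 = 7.

7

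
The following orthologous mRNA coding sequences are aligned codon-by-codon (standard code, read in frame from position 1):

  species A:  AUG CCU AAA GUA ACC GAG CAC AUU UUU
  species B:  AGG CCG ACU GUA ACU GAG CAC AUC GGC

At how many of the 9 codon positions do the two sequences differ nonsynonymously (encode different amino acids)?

Codon 1: AUG Met / AGG Arg — nonsynonymous.
Codon 2: CCU Pro / CCG Pro — synonymous.
Codon 3: AAA Lys / ACU Thr — nonsynonymous.
Codon 4: GUA Val / GUA Val — identical.
Codon 5: ACC Thr / ACU Thr — synonymous.
Codon 6: GAG Glu / GAG Glu — identical.
Codon 7: CAC His / CAC His — identical.
Codon 8: AUU Ile / AUC Ile — synonymous.
Codon 9: UUU Phe / GGC Gly — nonsynonymous.
Nonsynonymous differences: 3.

3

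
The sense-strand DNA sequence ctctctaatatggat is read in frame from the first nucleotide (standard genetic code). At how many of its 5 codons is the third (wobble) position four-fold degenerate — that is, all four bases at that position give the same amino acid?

2

Codon 1 CTC (Leu): third position 4-fold.
Codon 2 TCT (Ser): third position 4-fold.
Codon 3 AAT (Asn): third position 2-fold.
Codon 4 ATG (Met): third position 1-fold.
Codon 5 GAT (Asp): third position 2-fold.
Four-fold degenerate third positions: 2.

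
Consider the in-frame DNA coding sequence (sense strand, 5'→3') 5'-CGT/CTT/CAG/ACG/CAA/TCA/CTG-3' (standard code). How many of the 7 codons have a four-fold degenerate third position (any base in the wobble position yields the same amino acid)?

Codon 1 CGT (Arg): third position 4-fold.
Codon 2 CTT (Leu): third position 4-fold.
Codon 3 CAG (Gln): third position 2-fold.
Codon 4 ACG (Thr): third position 4-fold.
Codon 5 CAA (Gln): third position 2-fold.
Codon 6 TCA (Ser): third position 4-fold.
Codon 7 CTG (Leu): third position 4-fold.
Four-fold degenerate third positions: 5.

5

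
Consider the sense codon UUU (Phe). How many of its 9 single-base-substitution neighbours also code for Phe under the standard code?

Position 1: none → 0 synonymous.
Position 2: none → 0 synonymous.
Position 3: UUC → 1 synonymous.
Total: 0 + 0 + 1 = 1.

1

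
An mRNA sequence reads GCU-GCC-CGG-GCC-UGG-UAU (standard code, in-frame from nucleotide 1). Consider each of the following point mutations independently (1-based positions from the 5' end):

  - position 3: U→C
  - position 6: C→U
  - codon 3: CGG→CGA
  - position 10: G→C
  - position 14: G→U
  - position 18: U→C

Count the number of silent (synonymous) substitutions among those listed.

Codon 1: GCU (Ala) → GCC (Ala) — synonymous.
Codon 2: GCC (Ala) → GCU (Ala) — synonymous.
Codon 3: CGG (Arg) → CGA (Arg) — synonymous.
Codon 4: GCC (Ala) → CCC (Pro) — missense.
Codon 5: UGG (Trp) → UUG (Leu) — missense.
Codon 6: UAU (Tyr) → UAC (Tyr) — synonymous.
Synonymous: 4 of 6.

4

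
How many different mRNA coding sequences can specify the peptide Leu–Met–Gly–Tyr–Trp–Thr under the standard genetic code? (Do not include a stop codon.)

Leu: 6 codons.
Met: 1 codon.
Gly: 4 codons.
Tyr: 2 codons.
Trp: 1 codon.
Thr: 4 codons.
6 × 1 × 4 × 2 × 1 × 4 = 192.

192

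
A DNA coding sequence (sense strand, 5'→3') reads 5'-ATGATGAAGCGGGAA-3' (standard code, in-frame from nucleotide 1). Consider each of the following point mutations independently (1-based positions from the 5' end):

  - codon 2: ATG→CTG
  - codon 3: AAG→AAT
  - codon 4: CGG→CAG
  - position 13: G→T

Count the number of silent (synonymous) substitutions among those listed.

0

Codon 2: ATG (Met) → CTG (Leu) — missense.
Codon 3: AAG (Lys) → AAT (Asn) — missense.
Codon 4: CGG (Arg) → CAG (Gln) — missense.
Codon 5: GAA (Glu) → TAA (Stop) — nonsense.
Synonymous: 0 of 4.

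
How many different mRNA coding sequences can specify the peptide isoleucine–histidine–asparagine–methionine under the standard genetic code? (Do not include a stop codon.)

12

Ile: 3 codons.
His: 2 codons.
Asn: 2 codons.
Met: 1 codon.
3 × 2 × 2 × 1 = 12.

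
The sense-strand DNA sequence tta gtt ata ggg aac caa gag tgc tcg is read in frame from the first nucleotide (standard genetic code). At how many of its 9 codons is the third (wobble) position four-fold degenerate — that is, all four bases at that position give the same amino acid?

3

Codon 1 TTA (Leu): third position 2-fold.
Codon 2 GTT (Val): third position 4-fold.
Codon 3 ATA (Ile): third position 3-fold.
Codon 4 GGG (Gly): third position 4-fold.
Codon 5 AAC (Asn): third position 2-fold.
Codon 6 CAA (Gln): third position 2-fold.
Codon 7 GAG (Glu): third position 2-fold.
Codon 8 TGC (Cys): third position 2-fold.
Codon 9 TCG (Ser): third position 4-fold.
Four-fold degenerate third positions: 3.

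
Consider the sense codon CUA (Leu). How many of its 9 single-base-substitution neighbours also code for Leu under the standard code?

4

Position 1: UUA → 1 synonymous.
Position 2: none → 0 synonymous.
Position 3: CUU, CUC, CUG → 3 synonymous.
Total: 1 + 0 + 3 = 4.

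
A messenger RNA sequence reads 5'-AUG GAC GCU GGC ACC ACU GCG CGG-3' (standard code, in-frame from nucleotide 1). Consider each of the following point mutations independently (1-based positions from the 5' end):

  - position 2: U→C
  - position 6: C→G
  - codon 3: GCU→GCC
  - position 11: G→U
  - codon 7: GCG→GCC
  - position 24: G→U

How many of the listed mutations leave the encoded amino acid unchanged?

Codon 1: AUG (Met) → ACG (Thr) — missense.
Codon 2: GAC (Asp) → GAG (Glu) — missense.
Codon 3: GCU (Ala) → GCC (Ala) — synonymous.
Codon 4: GGC (Gly) → GUC (Val) — missense.
Codon 7: GCG (Ala) → GCC (Ala) — synonymous.
Codon 8: CGG (Arg) → CGU (Arg) — synonymous.
Synonymous: 3 of 6.

3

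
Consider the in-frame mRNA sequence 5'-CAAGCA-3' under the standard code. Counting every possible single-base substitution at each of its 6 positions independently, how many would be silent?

4

Codon 1 (CAA, Gln): 1 synonymous substitution.
Codon 2 (GCA, Ala): 3 synonymous substitutions.
Total: 1 + 3 = 4.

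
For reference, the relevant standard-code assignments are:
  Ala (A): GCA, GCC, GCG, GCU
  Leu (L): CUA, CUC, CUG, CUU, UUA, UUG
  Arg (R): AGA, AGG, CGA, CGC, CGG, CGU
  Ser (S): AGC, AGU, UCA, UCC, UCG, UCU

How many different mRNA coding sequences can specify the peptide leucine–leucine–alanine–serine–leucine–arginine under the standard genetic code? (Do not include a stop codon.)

Leu: 6 codons.
Leu: 6 codons.
Ala: 4 codons.
Ser: 6 codons.
Leu: 6 codons.
Arg: 6 codons.
6 × 6 × 4 × 6 × 6 × 6 = 31104.

31104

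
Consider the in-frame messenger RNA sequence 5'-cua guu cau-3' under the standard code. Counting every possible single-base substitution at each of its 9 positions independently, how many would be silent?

Codon 1 (CUA, Leu): 4 synonymous substitutions.
Codon 2 (GUU, Val): 3 synonymous substitutions.
Codon 3 (CAU, His): 1 synonymous substitution.
Total: 4 + 3 + 1 = 8.

8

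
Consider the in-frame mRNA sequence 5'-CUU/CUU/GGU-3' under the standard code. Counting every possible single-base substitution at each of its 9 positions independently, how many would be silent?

Codon 1 (CUU, Leu): 3 synonymous substitutions.
Codon 2 (CUU, Leu): 3 synonymous substitutions.
Codon 3 (GGU, Gly): 3 synonymous substitutions.
Total: 3 + 3 + 3 = 9.

9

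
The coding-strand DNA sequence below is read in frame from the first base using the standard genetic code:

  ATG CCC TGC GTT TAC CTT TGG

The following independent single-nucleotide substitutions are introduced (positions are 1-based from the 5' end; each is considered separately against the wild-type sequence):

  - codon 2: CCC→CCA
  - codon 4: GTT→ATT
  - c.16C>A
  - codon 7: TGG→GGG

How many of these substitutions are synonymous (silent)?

Codon 2: CCC (Pro) → CCA (Pro) — synonymous.
Codon 4: GTT (Val) → ATT (Ile) — missense.
Codon 6: CTT (Leu) → ATT (Ile) — missense.
Codon 7: TGG (Trp) → GGG (Gly) — missense.
Synonymous: 1 of 4.

1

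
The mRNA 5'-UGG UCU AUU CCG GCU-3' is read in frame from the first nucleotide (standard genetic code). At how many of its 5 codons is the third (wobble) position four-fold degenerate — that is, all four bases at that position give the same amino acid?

Codon 1 UGG (Trp): third position 1-fold.
Codon 2 UCU (Ser): third position 4-fold.
Codon 3 AUU (Ile): third position 3-fold.
Codon 4 CCG (Pro): third position 4-fold.
Codon 5 GCU (Ala): third position 4-fold.
Four-fold degenerate third positions: 3.

3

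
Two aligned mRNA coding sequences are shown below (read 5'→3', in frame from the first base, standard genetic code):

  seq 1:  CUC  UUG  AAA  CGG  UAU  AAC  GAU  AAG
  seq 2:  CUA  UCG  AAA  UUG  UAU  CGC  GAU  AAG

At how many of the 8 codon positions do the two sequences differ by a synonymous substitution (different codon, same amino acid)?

1

Codon 1: CUC Leu / CUA Leu — synonymous.
Codon 2: UUG Leu / UCG Ser — nonsynonymous.
Codon 3: AAA Lys / AAA Lys — identical.
Codon 4: CGG Arg / UUG Leu — nonsynonymous.
Codon 5: UAU Tyr / UAU Tyr — identical.
Codon 6: AAC Asn / CGC Arg — nonsynonymous.
Codon 7: GAU Asp / GAU Asp — identical.
Codon 8: AAG Lys / AAG Lys — identical.
Synonymous differences: 1.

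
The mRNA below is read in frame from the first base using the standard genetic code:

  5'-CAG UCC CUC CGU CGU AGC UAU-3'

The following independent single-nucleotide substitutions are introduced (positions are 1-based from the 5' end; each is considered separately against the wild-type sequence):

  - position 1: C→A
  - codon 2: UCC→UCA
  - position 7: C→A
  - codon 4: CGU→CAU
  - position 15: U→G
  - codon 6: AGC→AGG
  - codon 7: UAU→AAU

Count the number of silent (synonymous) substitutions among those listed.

Codon 1: CAG (Gln) → AAG (Lys) — missense.
Codon 2: UCC (Ser) → UCA (Ser) — synonymous.
Codon 3: CUC (Leu) → AUC (Ile) — missense.
Codon 4: CGU (Arg) → CAU (His) — missense.
Codon 5: CGU (Arg) → CGG (Arg) — synonymous.
Codon 6: AGC (Ser) → AGG (Arg) — missense.
Codon 7: UAU (Tyr) → AAU (Asn) — missense.
Synonymous: 2 of 7.

2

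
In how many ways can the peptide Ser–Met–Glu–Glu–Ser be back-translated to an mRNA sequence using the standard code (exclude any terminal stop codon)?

144

Ser: 6 codons.
Met: 1 codon.
Glu: 2 codons.
Glu: 2 codons.
Ser: 6 codons.
6 × 1 × 2 × 2 × 6 = 144.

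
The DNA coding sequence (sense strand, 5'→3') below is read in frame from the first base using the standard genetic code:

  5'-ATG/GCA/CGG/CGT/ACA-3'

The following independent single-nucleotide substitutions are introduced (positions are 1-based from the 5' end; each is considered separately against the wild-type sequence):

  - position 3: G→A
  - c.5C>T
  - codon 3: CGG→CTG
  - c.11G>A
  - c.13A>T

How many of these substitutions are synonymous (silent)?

Codon 1: ATG (Met) → ATA (Ile) — missense.
Codon 2: GCA (Ala) → GTA (Val) — missense.
Codon 3: CGG (Arg) → CTG (Leu) — missense.
Codon 4: CGT (Arg) → CAT (His) — missense.
Codon 5: ACA (Thr) → TCA (Ser) — missense.
Synonymous: 0 of 5.

0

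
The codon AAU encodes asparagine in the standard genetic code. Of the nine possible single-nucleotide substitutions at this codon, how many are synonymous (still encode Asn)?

1

Position 1: none → 0 synonymous.
Position 2: none → 0 synonymous.
Position 3: AAC → 1 synonymous.
Total: 0 + 0 + 1 = 1.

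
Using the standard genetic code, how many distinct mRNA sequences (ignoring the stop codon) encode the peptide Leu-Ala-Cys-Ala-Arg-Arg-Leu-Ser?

Leu: 6 codons.
Ala: 4 codons.
Cys: 2 codons.
Ala: 4 codons.
Arg: 6 codons.
Arg: 6 codons.
Leu: 6 codons.
Ser: 6 codons.
6 × 4 × 2 × 4 × 6 × 6 × 6 × 6 = 248832.

248832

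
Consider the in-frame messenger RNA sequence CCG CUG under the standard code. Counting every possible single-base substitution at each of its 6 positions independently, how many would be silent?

Codon 1 (CCG, Pro): 3 synonymous substitutions.
Codon 2 (CUG, Leu): 4 synonymous substitutions.
Total: 3 + 4 = 7.

7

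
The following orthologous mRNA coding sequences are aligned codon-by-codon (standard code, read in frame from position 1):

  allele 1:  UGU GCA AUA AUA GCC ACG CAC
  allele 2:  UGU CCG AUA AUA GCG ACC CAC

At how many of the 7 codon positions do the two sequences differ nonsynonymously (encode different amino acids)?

1

Codon 1: UGU Cys / UGU Cys — identical.
Codon 2: GCA Ala / CCG Pro — nonsynonymous.
Codon 3: AUA Ile / AUA Ile — identical.
Codon 4: AUA Ile / AUA Ile — identical.
Codon 5: GCC Ala / GCG Ala — synonymous.
Codon 6: ACG Thr / ACC Thr — synonymous.
Codon 7: CAC His / CAC His — identical.
Nonsynonymous differences: 1.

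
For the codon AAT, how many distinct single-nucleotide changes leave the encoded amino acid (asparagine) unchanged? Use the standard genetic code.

Position 1: none → 0 synonymous.
Position 2: none → 0 synonymous.
Position 3: AAC → 1 synonymous.
Total: 0 + 0 + 1 = 1.

1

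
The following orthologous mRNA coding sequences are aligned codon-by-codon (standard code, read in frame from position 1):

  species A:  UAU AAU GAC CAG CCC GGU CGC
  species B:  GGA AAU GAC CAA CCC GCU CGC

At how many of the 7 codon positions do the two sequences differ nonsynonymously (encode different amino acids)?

2

Codon 1: UAU Tyr / GGA Gly — nonsynonymous.
Codon 2: AAU Asn / AAU Asn — identical.
Codon 3: GAC Asp / GAC Asp — identical.
Codon 4: CAG Gln / CAA Gln — synonymous.
Codon 5: CCC Pro / CCC Pro — identical.
Codon 6: GGU Gly / GCU Ala — nonsynonymous.
Codon 7: CGC Arg / CGC Arg — identical.
Nonsynonymous differences: 2.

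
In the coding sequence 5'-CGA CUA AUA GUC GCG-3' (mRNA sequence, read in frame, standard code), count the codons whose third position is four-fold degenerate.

Codon 1 CGA (Arg): third position 4-fold.
Codon 2 CUA (Leu): third position 4-fold.
Codon 3 AUA (Ile): third position 3-fold.
Codon 4 GUC (Val): third position 4-fold.
Codon 5 GCG (Ala): third position 4-fold.
Four-fold degenerate third positions: 4.

4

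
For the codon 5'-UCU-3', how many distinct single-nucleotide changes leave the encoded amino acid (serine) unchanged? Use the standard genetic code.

Position 1: none → 0 synonymous.
Position 2: none → 0 synonymous.
Position 3: UCC, UCA, UCG → 3 synonymous.
Total: 0 + 0 + 3 = 3.

3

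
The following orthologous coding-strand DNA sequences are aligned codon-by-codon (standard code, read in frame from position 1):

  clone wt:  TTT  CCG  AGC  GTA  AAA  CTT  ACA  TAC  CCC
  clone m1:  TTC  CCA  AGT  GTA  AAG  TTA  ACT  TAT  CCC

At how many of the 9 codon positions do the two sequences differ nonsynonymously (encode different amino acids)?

0

Codon 1: TTT Phe / TTC Phe — synonymous.
Codon 2: CCG Pro / CCA Pro — synonymous.
Codon 3: AGC Ser / AGT Ser — synonymous.
Codon 4: GTA Val / GTA Val — identical.
Codon 5: AAA Lys / AAG Lys — synonymous.
Codon 6: CTT Leu / TTA Leu — synonymous.
Codon 7: ACA Thr / ACT Thr — synonymous.
Codon 8: TAC Tyr / TAT Tyr — synonymous.
Codon 9: CCC Pro / CCC Pro — identical.
Nonsynonymous differences: 0.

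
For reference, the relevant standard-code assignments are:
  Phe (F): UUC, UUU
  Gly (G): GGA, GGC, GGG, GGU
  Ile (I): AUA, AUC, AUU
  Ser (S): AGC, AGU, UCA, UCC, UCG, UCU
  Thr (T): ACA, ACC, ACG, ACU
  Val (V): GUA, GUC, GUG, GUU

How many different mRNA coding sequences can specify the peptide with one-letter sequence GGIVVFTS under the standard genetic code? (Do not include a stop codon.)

Gly: 4 codons.
Gly: 4 codons.
Ile: 3 codons.
Val: 4 codons.
Val: 4 codons.
Phe: 2 codons.
Thr: 4 codons.
Ser: 6 codons.
4 × 4 × 3 × 4 × 4 × 2 × 4 × 6 = 36864.

36864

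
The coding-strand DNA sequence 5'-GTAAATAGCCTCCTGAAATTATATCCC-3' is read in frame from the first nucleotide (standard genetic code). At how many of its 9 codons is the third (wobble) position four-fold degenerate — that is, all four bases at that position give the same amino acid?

Codon 1 GTA (Val): third position 4-fold.
Codon 2 AAT (Asn): third position 2-fold.
Codon 3 AGC (Ser): third position 2-fold.
Codon 4 CTC (Leu): third position 4-fold.
Codon 5 CTG (Leu): third position 4-fold.
Codon 6 AAA (Lys): third position 2-fold.
Codon 7 TTA (Leu): third position 2-fold.
Codon 8 TAT (Tyr): third position 2-fold.
Codon 9 CCC (Pro): third position 4-fold.
Four-fold degenerate third positions: 4.

4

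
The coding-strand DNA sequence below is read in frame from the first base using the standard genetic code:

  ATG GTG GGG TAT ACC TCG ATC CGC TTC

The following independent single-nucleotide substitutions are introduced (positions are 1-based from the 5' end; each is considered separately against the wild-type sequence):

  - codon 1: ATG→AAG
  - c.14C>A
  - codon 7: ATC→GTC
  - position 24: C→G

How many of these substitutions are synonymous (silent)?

Codon 1: ATG (Met) → AAG (Lys) — missense.
Codon 5: ACC (Thr) → AAC (Asn) — missense.
Codon 7: ATC (Ile) → GTC (Val) — missense.
Codon 8: CGC (Arg) → CGG (Arg) — synonymous.
Synonymous: 1 of 4.

1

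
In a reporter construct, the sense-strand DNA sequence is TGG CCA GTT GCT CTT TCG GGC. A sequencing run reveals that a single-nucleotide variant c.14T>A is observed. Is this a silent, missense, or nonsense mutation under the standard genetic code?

missense

Position 14 falls in codon 5: CTT → Leu.
After the substitution the codon is CAT → His.
Leu ≠ His, so this is a missense mutation.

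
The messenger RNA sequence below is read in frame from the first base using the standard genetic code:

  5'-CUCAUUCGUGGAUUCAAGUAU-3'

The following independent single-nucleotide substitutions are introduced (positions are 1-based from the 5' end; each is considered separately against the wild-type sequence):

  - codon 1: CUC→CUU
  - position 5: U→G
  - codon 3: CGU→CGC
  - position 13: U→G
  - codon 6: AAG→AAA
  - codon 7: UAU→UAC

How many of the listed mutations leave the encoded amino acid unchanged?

Codon 1: CUC (Leu) → CUU (Leu) — synonymous.
Codon 2: AUU (Ile) → AGU (Ser) — missense.
Codon 3: CGU (Arg) → CGC (Arg) — synonymous.
Codon 5: UUC (Phe) → GUC (Val) — missense.
Codon 6: AAG (Lys) → AAA (Lys) — synonymous.
Codon 7: UAU (Tyr) → UAC (Tyr) — synonymous.
Synonymous: 4 of 6.

4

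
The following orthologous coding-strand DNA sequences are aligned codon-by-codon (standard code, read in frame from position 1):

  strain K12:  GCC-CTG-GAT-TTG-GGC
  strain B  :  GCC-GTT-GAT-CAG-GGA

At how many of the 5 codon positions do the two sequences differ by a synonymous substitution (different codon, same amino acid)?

1

Codon 1: GCC Ala / GCC Ala — identical.
Codon 2: CTG Leu / GTT Val — nonsynonymous.
Codon 3: GAT Asp / GAT Asp — identical.
Codon 4: TTG Leu / CAG Gln — nonsynonymous.
Codon 5: GGC Gly / GGA Gly — synonymous.
Synonymous differences: 1.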